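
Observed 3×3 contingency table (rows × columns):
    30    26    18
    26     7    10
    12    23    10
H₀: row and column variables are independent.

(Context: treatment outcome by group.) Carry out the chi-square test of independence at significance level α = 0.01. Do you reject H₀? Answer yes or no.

Row totals [74, 43, 45], col totals [68, 56, 38], n=162
χ² = (30−31.06)²/31.06 + (26−25.58)²/25.58 + (18−17.36)²/17.36 + (26−18.05)²/18.05 + (7−14.86)²/14.86 + (10−10.09)²/10.09 + (12−18.89)²/18.89 + (23−15.56)²/15.56 + (10−10.56)²/10.56 = 13.8349
df = 4
p-value (upper-tail) = 0.00784
At α=0.01: p < α → reject H₀

reject H₀: yes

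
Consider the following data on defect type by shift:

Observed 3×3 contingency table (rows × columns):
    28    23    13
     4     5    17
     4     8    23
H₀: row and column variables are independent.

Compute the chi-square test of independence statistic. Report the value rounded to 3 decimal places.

test statistic = 27.737

Row totals [64, 26, 35], col totals [36, 36, 53], n=125
χ² = (28−18.43)²/18.43 + (23−18.43)²/18.43 + (13−27.14)²/27.14 + (4−7.49)²/7.49 + (5−7.49)²/7.49 + (17−11.02)²/11.02 + (4−10.08)²/10.08 + (8−10.08)²/10.08 + (23−14.84)²/14.84 = 27.7371
df = 4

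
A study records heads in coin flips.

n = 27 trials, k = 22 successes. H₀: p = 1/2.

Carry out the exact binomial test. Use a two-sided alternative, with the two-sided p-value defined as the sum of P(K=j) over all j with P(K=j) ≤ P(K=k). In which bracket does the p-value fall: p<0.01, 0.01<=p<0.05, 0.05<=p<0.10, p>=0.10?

p-value bracket: p<0.01

Exact binomial: n=27, k=22, p₀=1/2=0.5000
P(X=j) = C(n,j)·p₀^j·(1−p₀)^(n−j); p = Σ P(X=j) over j with P(X=j) ≤ P(X=22)
p-value (two-sided) = 0.00151
→ bracket: p<0.01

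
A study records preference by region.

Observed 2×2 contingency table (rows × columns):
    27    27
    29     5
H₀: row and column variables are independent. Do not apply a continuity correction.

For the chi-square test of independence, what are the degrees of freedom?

degrees of freedom = 1

df = (r−1)(c−1) = (2−1)·(2−1) = 1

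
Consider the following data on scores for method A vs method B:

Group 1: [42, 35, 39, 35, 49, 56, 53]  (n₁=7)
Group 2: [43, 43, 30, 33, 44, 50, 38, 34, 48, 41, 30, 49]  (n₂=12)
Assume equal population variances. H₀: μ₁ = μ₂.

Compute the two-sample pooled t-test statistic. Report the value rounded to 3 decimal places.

test statistic = 1.062

x̄₁=44.143, s₁=8.572, n₁=7
x̄₂=40.250, s₂=7.187, n₂=12
s_p² = [6·8.572² + 11·7.187²]/17 = 59.3592
SE = √(s_p²·(1/7+1/12)) = 3.6642
t = (44.143−40.250)/3.6642 = 1.0624
df = 17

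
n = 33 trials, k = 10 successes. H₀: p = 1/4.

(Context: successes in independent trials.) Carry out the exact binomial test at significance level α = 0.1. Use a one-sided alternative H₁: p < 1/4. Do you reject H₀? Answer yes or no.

Exact binomial: n=33, k=10, p₀=1/4=0.2500
P(X≤10) from Σ C(n,i)·p₀^i·(1−p₀)^(n−i)
p-value (one-sided, H₁ less) = 0.81897
At α=0.1: p ≥ α → fail to reject H₀

reject H₀: no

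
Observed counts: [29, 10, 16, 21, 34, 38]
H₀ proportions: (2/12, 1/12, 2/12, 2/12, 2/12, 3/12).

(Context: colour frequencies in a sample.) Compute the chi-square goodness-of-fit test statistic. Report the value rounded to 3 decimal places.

test statistic = 8.351

n = 148; E_i = n·p_i = [24.67, 12.33, 24.67, 24.67, 24.67, 37.00]
χ² = (29−24.67)²/24.67 + (10−12.33)²/12.33 + (16−24.67)²/24.67 + (21−24.67)²/24.67 + (34−24.67)²/24.67 + (38−37.00)²/37.00 = 8.3514
df = 5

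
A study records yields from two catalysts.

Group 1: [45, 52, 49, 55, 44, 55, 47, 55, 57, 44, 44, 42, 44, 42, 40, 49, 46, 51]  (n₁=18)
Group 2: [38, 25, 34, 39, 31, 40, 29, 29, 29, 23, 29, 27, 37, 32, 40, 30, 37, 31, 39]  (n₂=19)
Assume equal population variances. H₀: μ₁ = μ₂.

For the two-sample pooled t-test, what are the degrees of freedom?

degrees of freedom = 35

df = n₁ + n₂ − 2 = 18 + 19 − 2 = 35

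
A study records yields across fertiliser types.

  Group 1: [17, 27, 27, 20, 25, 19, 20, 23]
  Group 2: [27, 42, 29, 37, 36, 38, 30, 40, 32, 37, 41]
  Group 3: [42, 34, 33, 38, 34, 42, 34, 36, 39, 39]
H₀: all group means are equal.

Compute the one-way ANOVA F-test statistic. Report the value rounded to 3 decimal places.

test statistic = 31.920

Group means [22.25, 35.36, 37.10], grand mean 32.345
SSB = Σnᵢ(x̄ᵢ−x̄)² = 1141.606; SSW = ΣΣ(x−x̄ᵢ)² = 464.945
MSB = 1141.606/2 = 570.8031; MSW = 464.945/26 = 17.8825
F = MSB/MSW = 31.9196
df = (2, 26)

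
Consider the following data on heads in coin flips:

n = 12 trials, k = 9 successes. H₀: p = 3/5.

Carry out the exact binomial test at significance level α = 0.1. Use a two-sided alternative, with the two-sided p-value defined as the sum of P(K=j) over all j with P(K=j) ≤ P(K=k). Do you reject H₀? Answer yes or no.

reject H₀: no

Exact binomial: n=12, k=9, p₀=3/5=0.6000
P(X=j) = C(n,j)·p₀^j·(1−p₀)^(n−j); p = Σ P(X=j) over j with P(X=j) ≤ P(X=9)
p-value (two-sided) = 0.38355
At α=0.1: p ≥ α → fail to reject H₀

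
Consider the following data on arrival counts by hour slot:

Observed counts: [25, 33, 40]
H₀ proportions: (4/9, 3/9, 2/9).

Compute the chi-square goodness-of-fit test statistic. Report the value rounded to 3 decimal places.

n = 98; E_i = n·p_i = [43.56, 32.67, 21.78]
χ² = (25−43.56)²/43.56 + (33−32.67)²/32.67 + (40−21.78)²/21.78 = 23.1556
df = 2

test statistic = 23.156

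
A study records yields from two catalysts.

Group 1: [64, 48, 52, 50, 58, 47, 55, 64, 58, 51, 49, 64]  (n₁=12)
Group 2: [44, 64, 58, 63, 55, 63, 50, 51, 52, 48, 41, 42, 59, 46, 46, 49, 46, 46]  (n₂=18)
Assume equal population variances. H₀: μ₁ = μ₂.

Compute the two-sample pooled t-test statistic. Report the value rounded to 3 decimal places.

test statistic = 1.418

x̄₁=55.000, s₁=6.467, n₁=12
x̄₂=51.278, s₂=7.395, n₂=18
s_p² = [11·6.467² + 17·7.395²]/28 = 49.6290
SE = √(s_p²·(1/12+1/18)) = 2.6254
t = (55.000−51.278)/2.6254 = 1.4178
df = 28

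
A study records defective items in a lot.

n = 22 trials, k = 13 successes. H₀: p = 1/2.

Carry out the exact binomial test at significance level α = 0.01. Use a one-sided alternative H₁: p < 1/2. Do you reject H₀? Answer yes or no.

reject H₀: no

Exact binomial: n=22, k=13, p₀=1/2=0.5000
P(X≤13) from Σ C(n,i)·p₀^i·(1−p₀)^(n−i)
p-value (one-sided, H₁ less) = 0.85686
At α=0.01: p ≥ α → fail to reject H₀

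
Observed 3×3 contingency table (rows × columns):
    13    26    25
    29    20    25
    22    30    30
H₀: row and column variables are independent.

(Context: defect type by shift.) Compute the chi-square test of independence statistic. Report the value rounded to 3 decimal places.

Row totals [64, 74, 82], col totals [64, 76, 80], n=220
χ² = (13−18.62)²/18.62 + (26−22.11)²/22.11 + (25−23.27)²/23.27 + (29−21.53)²/21.53 + (20−25.56)²/25.56 + (25−26.91)²/26.91 + (22−23.85)²/23.85 + (30−28.33)²/28.33 + (30−29.82)²/29.82 = 6.6926
df = 4

test statistic = 6.693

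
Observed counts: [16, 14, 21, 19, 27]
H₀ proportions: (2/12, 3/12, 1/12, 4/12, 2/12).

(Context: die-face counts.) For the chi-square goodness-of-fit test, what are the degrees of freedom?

df = k − 1 = 5 − 1 = 4

degrees of freedom = 4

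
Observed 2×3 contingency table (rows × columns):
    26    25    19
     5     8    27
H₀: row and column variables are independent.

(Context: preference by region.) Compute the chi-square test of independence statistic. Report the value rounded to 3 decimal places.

test statistic = 17.494

Row totals [70, 40], col totals [31, 33, 46], n=110
χ² = (26−19.73)²/19.73 + (25−21.00)²/21.00 + (19−29.27)²/29.27 + (5−11.27)²/11.27 + (8−12.00)²/12.00 + (27−16.73)²/16.73 = 17.4941
df = 2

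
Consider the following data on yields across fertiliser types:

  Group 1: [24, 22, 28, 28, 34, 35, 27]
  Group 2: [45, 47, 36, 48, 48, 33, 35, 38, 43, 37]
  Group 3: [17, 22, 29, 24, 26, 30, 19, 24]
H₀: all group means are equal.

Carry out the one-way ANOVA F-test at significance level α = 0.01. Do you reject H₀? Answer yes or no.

Group means [28.29, 41.00, 23.88], grand mean 31.960
SSB = Σnᵢ(x̄ᵢ−x̄)² = 1434.656; SSW = ΣΣ(x−x̄ᵢ)² = 584.304
MSB = 1434.656/2 = 717.3282; MSW = 584.304/22 = 26.5593
F = MSB/MSW = 27.0086
df = (2, 22)
p-value (upper-tail) = 0.00000
At α=0.01: p < α → reject H₀

reject H₀: yes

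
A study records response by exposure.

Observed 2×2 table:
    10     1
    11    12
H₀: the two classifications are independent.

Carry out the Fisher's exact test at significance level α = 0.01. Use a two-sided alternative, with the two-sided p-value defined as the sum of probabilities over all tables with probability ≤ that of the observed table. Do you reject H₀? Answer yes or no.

reject H₀: no

Margins: r₁=11, r₂=23, c₁=21, c₂=13, n=34
p_obs = C(11,10)·C(23,11)/C(34,21); sum pmf over tables with pmf ≤ p_obs
p-value (two-sided) = 0.02379
At α=0.01: p ≥ α → fail to reject H₀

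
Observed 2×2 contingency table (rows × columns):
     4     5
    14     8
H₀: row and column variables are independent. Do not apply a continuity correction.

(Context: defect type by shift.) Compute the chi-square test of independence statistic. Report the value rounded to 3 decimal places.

test statistic = 0.966

Row totals [9, 22], col totals [18, 13], n=31
χ² = (4−5.23)²/5.23 + (5−3.77)²/3.77 + (14−12.77)²/12.77 + (8−9.23)²/9.23 = 0.9662
df = 1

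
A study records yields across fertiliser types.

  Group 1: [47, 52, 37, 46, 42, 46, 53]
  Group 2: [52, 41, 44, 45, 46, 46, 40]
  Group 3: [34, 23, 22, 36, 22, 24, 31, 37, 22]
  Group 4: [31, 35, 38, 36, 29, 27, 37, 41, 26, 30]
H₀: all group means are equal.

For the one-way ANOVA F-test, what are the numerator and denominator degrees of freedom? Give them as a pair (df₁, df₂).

k = 4 groups, N = 33 total
df = (k−1, N−k) = (4−1, 33−4) = (3, 29)

degrees of freedom = [3, 29]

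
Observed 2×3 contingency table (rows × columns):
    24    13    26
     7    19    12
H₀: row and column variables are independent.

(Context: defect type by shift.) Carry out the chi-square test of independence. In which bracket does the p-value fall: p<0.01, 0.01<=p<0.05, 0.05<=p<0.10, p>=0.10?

p-value bracket: p<0.01

Row totals [63, 38], col totals [31, 32, 38], n=101
χ² = (24−19.34)²/19.34 + (13−19.96)²/19.96 + (26−23.70)²/23.70 + (7−11.66)²/11.66 + (19−12.04)²/12.04 + (12−14.30)²/14.30 = 10.0320
df = 2
p-value (upper-tail) = 0.00663
→ bracket: p<0.01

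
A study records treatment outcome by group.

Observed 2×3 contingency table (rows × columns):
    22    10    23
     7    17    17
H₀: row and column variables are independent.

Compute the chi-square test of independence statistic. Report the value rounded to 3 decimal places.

Row totals [55, 41], col totals [29, 27, 40], n=96
χ² = (22−16.61)²/16.61 + (10−15.47)²/15.47 + (23−22.92)²/22.92 + (7−12.39)²/12.39 + (17−11.53)²/11.53 + (17−17.08)²/17.08 = 8.6150
df = 2

test statistic = 8.615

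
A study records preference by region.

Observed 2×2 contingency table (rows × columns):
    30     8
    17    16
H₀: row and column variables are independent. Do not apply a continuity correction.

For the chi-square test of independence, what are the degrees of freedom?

degrees of freedom = 1

df = (r−1)(c−1) = (2−1)·(2−1) = 1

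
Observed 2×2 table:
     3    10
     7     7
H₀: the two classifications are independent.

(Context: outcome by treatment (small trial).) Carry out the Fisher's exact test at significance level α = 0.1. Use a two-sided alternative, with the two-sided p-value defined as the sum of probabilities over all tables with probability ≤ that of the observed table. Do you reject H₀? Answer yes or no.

reject H₀: no

Margins: r₁=13, r₂=14, c₁=10, c₂=17, n=27
p_obs = C(13,3)·C(14,7)/C(27,10); sum pmf over tables with pmf ≤ p_obs
p-value (two-sided) = 0.23646
At α=0.1: p ≥ α → fail to reject H₀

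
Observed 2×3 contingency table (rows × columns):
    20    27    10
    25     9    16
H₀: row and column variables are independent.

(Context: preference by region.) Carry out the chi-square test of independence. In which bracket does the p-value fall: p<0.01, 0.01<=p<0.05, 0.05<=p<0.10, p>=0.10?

Row totals [57, 50], col totals [45, 36, 26], n=107
χ² = (20−23.97)²/23.97 + (27−19.18)²/19.18 + (10−13.85)²/13.85 + (25−21.03)²/21.03 + (9−16.82)²/16.82 + (16−12.15)²/12.15 = 10.5273
df = 2
p-value (upper-tail) = 0.00518
→ bracket: p<0.01

p-value bracket: p<0.01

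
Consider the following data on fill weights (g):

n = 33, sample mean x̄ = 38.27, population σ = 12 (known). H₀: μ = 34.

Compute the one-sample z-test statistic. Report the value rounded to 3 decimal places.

test statistic = 2.044

SE = σ/√n = 12/√33 = 2.0889
z = (x̄−μ₀)/SE = (38.27−34)/2.0889 = 2.0441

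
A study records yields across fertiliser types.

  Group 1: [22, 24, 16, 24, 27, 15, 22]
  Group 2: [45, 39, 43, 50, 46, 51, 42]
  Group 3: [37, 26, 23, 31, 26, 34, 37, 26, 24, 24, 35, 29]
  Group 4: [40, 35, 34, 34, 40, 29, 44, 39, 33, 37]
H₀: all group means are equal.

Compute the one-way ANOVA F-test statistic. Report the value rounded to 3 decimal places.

Group means [21.43, 45.14, 29.33, 36.50], grand mean 32.861
SSB = Σnᵢ(x̄ᵢ−x̄)² = 2252.567; SSW = ΣΣ(x−x̄ᵢ)² = 701.738
MSB = 2252.567/3 = 750.8558; MSW = 701.738/32 = 21.9293
F = MSB/MSW = 34.2398
df = (3, 32)

test statistic = 34.240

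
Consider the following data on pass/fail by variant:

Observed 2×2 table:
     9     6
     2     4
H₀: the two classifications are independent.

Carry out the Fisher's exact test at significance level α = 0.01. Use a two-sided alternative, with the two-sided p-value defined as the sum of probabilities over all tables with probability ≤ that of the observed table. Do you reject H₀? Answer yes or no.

reject H₀: no

Margins: r₁=15, r₂=6, c₁=11, c₂=10, n=21
p_obs = C(15,9)·C(6,2)/C(21,11); sum pmf over tables with pmf ≤ p_obs
p-value (two-sided) = 0.36146
At α=0.01: p ≥ α → fail to reject H₀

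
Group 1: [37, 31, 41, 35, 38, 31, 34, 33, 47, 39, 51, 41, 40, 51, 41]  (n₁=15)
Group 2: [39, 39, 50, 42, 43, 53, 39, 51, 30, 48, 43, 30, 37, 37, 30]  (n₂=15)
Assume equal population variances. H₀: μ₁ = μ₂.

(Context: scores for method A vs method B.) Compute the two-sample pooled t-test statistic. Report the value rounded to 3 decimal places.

x̄₁=39.333, s₁=6.399, n₁=15
x̄₂=40.733, s₂=7.507, n₂=15
s_p² = [14·6.399² + 14·7.507²]/28 = 48.6524
SE = √(s_p²·(1/15+1/15)) = 2.5470
t = (39.333−40.733)/2.5470 = -0.5497
df = 28

test statistic = -0.550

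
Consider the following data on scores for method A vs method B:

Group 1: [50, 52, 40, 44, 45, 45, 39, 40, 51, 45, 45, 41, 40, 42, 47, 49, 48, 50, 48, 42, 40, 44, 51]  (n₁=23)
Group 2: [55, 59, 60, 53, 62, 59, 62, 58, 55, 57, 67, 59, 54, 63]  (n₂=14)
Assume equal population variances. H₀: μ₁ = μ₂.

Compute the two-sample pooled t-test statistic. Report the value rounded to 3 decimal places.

x̄₁=45.130, s₁=4.159, n₁=23
x̄₂=58.786, s₂=3.886, n₂=14
s_p² = [22·4.159² + 13·3.886²]/35 = 16.4847
SE = √(s_p²·(1/23+1/14)) = 1.3763
t = (45.130−58.786)/1.3763 = -9.9217
df = 35

test statistic = -9.922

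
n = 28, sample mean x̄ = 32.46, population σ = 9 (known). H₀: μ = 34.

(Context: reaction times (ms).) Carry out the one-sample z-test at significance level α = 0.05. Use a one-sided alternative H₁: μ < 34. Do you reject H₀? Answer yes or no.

SE = σ/√n = 9/√28 = 1.7008
z = (x̄−μ₀)/SE = (32.46−34)/1.7008 = -0.9054
p-value (one-sided, H₁ less) = 0.18262
At α=0.05: p ≥ α → fail to reject H₀

reject H₀: no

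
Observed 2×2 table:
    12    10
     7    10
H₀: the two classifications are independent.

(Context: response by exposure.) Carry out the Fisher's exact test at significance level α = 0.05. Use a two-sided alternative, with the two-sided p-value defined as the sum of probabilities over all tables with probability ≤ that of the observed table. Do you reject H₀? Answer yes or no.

Margins: r₁=22, r₂=17, c₁=19, c₂=20, n=39
p_obs = C(22,12)·C(17,7)/C(39,19); sum pmf over tables with pmf ≤ p_obs
p-value (two-sided) = 0.52311
At α=0.05: p ≥ α → fail to reject H₀

reject H₀: no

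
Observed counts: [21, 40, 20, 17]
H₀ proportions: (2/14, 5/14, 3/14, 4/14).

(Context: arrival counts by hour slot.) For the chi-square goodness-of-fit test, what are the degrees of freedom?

degrees of freedom = 3

df = k − 1 = 4 − 1 = 3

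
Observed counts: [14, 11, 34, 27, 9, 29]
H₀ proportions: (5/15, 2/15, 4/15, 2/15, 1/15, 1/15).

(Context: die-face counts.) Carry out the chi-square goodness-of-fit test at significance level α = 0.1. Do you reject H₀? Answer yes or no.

n = 124; E_i = n·p_i = [41.33, 16.53, 33.07, 16.53, 8.27, 8.27]
χ² = (14−41.33)²/41.33 + (11−16.53)²/16.53 + (34−33.07)²/33.07 + (27−16.53)²/16.53 + (9−8.27)²/8.27 + (29−8.27)²/8.27 = 78.6452
df = 5
p-value (upper-tail) = 0.00000
At α=0.1: p < α → reject H₀

reject H₀: yes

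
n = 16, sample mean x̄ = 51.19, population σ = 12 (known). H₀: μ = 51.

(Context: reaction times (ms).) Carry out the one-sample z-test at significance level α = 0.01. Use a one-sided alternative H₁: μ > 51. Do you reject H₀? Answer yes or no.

SE = σ/√n = 12/√16 = 3.0000
z = (x̄−μ₀)/SE = (51.19−51)/3.0000 = 0.0633
p-value (one-sided, H₁ greater) = 0.47475
At α=0.01: p ≥ α → fail to reject H₀

reject H₀: no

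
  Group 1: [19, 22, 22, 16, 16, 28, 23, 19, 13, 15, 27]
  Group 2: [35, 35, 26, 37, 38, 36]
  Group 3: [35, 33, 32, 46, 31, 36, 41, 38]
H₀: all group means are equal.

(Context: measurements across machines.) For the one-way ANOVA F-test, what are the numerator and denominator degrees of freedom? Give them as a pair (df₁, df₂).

k = 3 groups, N = 25 total
df = (k−1, N−k) = (3−1, 25−3) = (2, 22)

degrees of freedom = [2, 22]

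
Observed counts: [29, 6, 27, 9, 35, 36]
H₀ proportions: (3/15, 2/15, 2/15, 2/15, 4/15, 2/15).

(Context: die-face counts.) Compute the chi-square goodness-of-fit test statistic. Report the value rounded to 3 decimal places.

test statistic = 33.097

n = 142; E_i = n·p_i = [28.40, 18.93, 18.93, 18.93, 37.87, 18.93]
χ² = (29−28.40)²/28.40 + (6−18.93)²/18.93 + (27−18.93)²/18.93 + (9−18.93)²/18.93 + (35−37.87)²/37.87 + (36−18.93)²/18.93 = 33.0968
df = 5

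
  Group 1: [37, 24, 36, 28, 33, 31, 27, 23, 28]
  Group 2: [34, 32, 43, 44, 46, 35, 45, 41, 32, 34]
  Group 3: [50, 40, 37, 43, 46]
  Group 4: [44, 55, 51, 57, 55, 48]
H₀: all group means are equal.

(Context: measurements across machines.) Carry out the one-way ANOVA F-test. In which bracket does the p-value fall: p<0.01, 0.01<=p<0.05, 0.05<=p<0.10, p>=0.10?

p-value bracket: p<0.01

Group means [29.67, 38.60, 43.20, 51.67], grand mean 39.300
SSB = Σnᵢ(x̄ᵢ−x̄)² = 1833.767; SSW = ΣΣ(x−x̄ᵢ)² = 714.533
MSB = 1833.767/3 = 611.2556; MSW = 714.533/26 = 27.4821
F = MSB/MSW = 22.2420
df = (3, 26)
p-value (upper-tail) = 0.00000
→ bracket: p<0.01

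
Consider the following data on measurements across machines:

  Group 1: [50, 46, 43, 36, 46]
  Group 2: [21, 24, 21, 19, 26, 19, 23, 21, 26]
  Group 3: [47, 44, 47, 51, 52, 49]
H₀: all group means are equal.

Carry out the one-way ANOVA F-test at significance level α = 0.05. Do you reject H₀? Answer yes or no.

reject H₀: yes

Group means [44.20, 22.22, 48.33], grand mean 35.550
SSB = Σnᵢ(x̄ᵢ−x̄)² = 2953.261; SSW = ΣΣ(x−x̄ᵢ)² = 209.689
MSB = 2953.261/2 = 1476.6306; MSW = 209.689/17 = 12.3346
F = MSB/MSW = 119.7141
df = (2, 17)
p-value (upper-tail) = 0.00000
At α=0.05: p < α → reject H₀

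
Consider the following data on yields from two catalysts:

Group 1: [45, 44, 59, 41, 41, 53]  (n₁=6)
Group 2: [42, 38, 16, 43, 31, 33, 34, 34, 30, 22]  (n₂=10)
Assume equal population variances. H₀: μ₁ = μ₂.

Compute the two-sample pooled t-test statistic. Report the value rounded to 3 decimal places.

test statistic = 3.609

x̄₁=47.167, s₁=7.278, n₁=6
x̄₂=32.300, s₂=8.341, n₂=10
s_p² = [5·7.278² + 9·8.341²]/14 = 63.6381
SE = √(s_p²·(1/6+1/10)) = 4.1195
t = (47.167−32.300)/4.1195 = 3.6089
df = 14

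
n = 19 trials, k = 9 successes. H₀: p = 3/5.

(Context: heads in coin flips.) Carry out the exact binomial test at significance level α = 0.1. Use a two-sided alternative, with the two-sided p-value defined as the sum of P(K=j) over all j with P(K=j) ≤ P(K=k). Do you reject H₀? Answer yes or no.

reject H₀: no

Exact binomial: n=19, k=9, p₀=3/5=0.6000
P(X=j) = C(n,j)·p₀^j·(1−p₀)^(n−j); p = Σ P(X=j) over j with P(X=j) ≤ P(X=9)
p-value (two-sided) = 0.34901
At α=0.1: p ≥ α → fail to reject H₀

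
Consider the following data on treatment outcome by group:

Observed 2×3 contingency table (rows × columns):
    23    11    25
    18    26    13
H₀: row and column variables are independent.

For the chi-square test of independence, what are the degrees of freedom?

degrees of freedom = 2

df = (r−1)(c−1) = (2−1)·(3−1) = 2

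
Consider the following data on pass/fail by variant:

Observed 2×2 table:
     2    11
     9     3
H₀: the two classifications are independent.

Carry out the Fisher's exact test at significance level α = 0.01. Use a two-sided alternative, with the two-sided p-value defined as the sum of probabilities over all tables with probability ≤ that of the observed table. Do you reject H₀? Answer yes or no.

Margins: r₁=13, r₂=12, c₁=11, c₂=14, n=25
p_obs = C(13,2)·C(12,9)/C(25,11); sum pmf over tables with pmf ≤ p_obs
p-value (two-sided) = 0.00483
At α=0.01: p < α → reject H₀

reject H₀: yes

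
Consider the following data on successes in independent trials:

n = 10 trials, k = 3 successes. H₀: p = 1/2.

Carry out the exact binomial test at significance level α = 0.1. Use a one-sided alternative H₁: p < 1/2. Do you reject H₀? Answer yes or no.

Exact binomial: n=10, k=3, p₀=1/2=0.5000
P(X≤3) from Σ C(n,i)·p₀^i·(1−p₀)^(n−i)
p-value (one-sided, H₁ less) = 0.17188
At α=0.1: p ≥ α → fail to reject H₀

reject H₀: no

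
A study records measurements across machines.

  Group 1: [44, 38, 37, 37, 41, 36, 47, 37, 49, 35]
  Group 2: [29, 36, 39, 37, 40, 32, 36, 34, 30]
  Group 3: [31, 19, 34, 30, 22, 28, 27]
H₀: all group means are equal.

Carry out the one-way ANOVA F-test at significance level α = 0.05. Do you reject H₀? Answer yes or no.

reject H₀: yes

Group means [40.10, 34.78, 27.29], grand mean 34.808
SSB = Σnᵢ(x̄ᵢ−x̄)² = 676.154; SSW = ΣΣ(x−x̄ᵢ)² = 499.884
MSB = 676.154/2 = 338.0772; MSW = 499.884/23 = 21.7341
F = MSB/MSW = 15.5552
df = (2, 23)
p-value (upper-tail) = 0.00005
At α=0.05: p < α → reject H₀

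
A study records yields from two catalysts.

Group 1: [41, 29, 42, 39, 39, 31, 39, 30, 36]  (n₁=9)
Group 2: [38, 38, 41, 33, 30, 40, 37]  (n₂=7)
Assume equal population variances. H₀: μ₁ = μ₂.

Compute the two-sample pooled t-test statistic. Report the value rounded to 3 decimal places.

test statistic = -0.215

x̄₁=36.222, s₁=4.969, n₁=9
x̄₂=36.714, s₂=3.904, n₂=7
s_p² = [8·4.969² + 6·3.904²]/14 = 20.6417
SE = √(s_p²·(1/9+1/7)) = 2.2896
t = (36.222−36.714)/2.2896 = -0.2149
df = 14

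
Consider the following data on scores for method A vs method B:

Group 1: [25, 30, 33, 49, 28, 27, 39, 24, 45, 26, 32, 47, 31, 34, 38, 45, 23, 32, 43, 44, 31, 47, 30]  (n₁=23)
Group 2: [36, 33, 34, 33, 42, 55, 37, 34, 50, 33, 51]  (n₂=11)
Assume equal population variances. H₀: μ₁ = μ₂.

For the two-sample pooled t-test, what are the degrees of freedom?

df = n₁ + n₂ − 2 = 23 + 11 − 2 = 32

degrees of freedom = 32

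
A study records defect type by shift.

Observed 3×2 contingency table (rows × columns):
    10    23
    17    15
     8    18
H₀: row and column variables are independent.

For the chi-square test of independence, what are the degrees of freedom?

degrees of freedom = 2

df = (r−1)(c−1) = (3−1)·(2−1) = 2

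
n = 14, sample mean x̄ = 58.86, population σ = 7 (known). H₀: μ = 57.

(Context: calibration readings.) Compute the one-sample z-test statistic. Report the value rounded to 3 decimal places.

test statistic = 0.994

SE = σ/√n = 7/√14 = 1.8708
z = (x̄−μ₀)/SE = (58.86−57)/1.8708 = 0.9942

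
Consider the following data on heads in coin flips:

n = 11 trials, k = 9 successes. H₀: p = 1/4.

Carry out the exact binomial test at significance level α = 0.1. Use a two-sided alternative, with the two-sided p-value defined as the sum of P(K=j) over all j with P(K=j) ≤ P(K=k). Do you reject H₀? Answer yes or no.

reject H₀: yes

Exact binomial: n=11, k=9, p₀=1/4=0.2500
P(X=j) = C(n,j)·p₀^j·(1−p₀)^(n−j); p = Σ P(X=j) over j with P(X=j) ≤ P(X=9)
p-value (two-sided) = 0.00013
At α=0.1: p < α → reject H₀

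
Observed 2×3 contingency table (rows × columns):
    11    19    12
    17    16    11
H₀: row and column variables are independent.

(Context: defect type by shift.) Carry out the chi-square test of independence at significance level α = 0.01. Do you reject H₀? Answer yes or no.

reject H₀: no

Row totals [42, 44], col totals [28, 35, 23], n=86
χ² = (11−13.67)²/13.67 + (19−17.09)²/17.09 + (12−11.23)²/11.23 + (17−14.33)²/14.33 + (16−17.91)²/17.91 + (11−11.77)²/11.77 = 1.5407
df = 2
p-value (upper-tail) = 0.46286
At α=0.01: p ≥ α → fail to reject H₀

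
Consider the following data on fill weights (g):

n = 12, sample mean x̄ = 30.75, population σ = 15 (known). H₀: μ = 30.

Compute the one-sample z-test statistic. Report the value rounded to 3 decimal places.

test statistic = 0.173

SE = σ/√n = 15/√12 = 4.3301
z = (x̄−μ₀)/SE = (30.75−30)/4.3301 = 0.1732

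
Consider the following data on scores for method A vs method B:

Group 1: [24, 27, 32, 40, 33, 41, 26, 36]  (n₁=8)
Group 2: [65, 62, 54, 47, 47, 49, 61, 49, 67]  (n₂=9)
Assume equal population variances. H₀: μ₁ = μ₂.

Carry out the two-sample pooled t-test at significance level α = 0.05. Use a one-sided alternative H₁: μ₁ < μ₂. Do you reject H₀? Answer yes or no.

reject H₀: yes

x̄₁=32.375, s₁=6.391, n₁=8
x̄₂=55.667, s₂=8.109, n₂=9
s_p² = [7·6.391² + 8·8.109²]/15 = 54.1250
SE = √(s_p²·(1/8+1/9)) = 3.5748
t = (32.375−55.667)/3.5748 = -6.5154
df = 15
p-value (one-sided, H₁ less) = 0.00000
At α=0.05: p < α → reject H₀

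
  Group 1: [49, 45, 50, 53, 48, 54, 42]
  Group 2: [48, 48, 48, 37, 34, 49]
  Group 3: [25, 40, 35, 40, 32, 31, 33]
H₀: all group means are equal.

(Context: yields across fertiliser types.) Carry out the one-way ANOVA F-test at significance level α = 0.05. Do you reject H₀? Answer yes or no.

reject H₀: yes

Group means [48.71, 44.00, 33.71], grand mean 42.050
SSB = Σnᵢ(x̄ᵢ−x̄)² = 820.093; SSW = ΣΣ(x−x̄ᵢ)² = 496.857
MSB = 820.093/2 = 410.0464; MSW = 496.857/17 = 29.2269
F = MSB/MSW = 14.0298
df = (2, 17)
p-value (upper-tail) = 0.00025
At α=0.05: p < α → reject H₀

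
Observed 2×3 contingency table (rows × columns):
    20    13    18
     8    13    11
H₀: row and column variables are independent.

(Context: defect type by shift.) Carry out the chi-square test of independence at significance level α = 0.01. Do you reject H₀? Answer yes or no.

Row totals [51, 32], col totals [28, 26, 29], n=83
χ² = (20−17.20)²/17.20 + (13−15.98)²/15.98 + (18−17.82)²/17.82 + (8−10.80)²/10.80 + (13−10.02)²/10.02 + (11−11.18)²/11.18 = 2.6204
df = 2
p-value (upper-tail) = 0.26976
At α=0.01: p ≥ α → fail to reject H₀

reject H₀: no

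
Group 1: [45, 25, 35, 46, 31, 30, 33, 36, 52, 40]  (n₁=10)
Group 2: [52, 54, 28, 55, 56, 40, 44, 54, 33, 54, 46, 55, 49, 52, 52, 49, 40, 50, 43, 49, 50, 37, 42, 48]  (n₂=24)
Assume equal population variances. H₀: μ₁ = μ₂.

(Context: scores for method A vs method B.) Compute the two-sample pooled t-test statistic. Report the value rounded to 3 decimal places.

x̄₁=37.300, s₁=8.354, n₁=10
x̄₂=47.167, s₂=7.423, n₂=24
s_p² = [9·8.354² + 23·7.423²]/32 = 59.2323
SE = √(s_p²·(1/10+1/24)) = 2.8968
t = (37.300−47.167)/2.8968 = -3.4061
df = 32

test statistic = -3.406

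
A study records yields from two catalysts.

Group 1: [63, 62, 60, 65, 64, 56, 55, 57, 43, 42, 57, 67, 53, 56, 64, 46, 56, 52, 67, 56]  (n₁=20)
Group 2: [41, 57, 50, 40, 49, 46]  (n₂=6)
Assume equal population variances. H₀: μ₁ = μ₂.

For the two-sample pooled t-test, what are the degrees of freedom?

df = n₁ + n₂ − 2 = 20 + 6 − 2 = 24

degrees of freedom = 24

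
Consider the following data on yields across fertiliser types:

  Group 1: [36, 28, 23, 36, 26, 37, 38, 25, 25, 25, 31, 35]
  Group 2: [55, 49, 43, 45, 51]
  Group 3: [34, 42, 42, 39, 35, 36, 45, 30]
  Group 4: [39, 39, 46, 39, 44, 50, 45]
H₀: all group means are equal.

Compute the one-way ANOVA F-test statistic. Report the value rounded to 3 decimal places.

Group means [30.42, 48.60, 37.88, 43.14], grand mean 37.906
SSB = Σnᵢ(x̄ᵢ−x̄)² = 1436.870; SSW = ΣΣ(x−x̄ᵢ)² = 729.849
MSB = 1436.870/3 = 478.9566; MSW = 729.849/28 = 26.0660
F = MSB/MSW = 18.3747
df = (3, 28)

test statistic = 18.375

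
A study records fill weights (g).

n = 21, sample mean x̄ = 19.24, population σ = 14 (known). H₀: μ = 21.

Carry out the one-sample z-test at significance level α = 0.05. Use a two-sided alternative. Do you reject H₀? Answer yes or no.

SE = σ/√n = 14/√21 = 3.0551
z = (x̄−μ₀)/SE = (19.24−21)/3.0551 = -0.5761
p-value (two-sided) = 0.56455
At α=0.05: p ≥ α → fail to reject H₀

reject H₀: no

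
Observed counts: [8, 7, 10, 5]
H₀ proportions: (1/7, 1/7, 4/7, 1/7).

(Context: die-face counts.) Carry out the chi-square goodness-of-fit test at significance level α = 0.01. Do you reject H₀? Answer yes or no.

n = 30; E_i = n·p_i = [4.29, 4.29, 17.14, 4.29]
χ² = (8−4.29)²/4.29 + (7−4.29)²/4.29 + (10−17.14)²/17.14 + (5−4.29)²/4.29 = 8.0333
df = 3
p-value (upper-tail) = 0.04533
At α=0.01: p ≥ α → fail to reject H₀

reject H₀: no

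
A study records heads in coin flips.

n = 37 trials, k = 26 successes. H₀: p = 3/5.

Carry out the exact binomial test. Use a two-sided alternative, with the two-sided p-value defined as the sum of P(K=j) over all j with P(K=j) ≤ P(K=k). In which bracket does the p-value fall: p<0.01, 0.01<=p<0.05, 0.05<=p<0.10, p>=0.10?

Exact binomial: n=37, k=26, p₀=3/5=0.6000
P(X=j) = C(n,j)·p₀^j·(1−p₀)^(n−j); p = Σ P(X=j) over j with P(X=j) ≤ P(X=26)
p-value (two-sided) = 0.24133
→ bracket: p>=0.10

p-value bracket: p>=0.10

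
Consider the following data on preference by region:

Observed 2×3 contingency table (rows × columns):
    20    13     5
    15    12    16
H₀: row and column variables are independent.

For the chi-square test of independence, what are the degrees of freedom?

degrees of freedom = 2

df = (r−1)(c−1) = (2−1)·(3−1) = 2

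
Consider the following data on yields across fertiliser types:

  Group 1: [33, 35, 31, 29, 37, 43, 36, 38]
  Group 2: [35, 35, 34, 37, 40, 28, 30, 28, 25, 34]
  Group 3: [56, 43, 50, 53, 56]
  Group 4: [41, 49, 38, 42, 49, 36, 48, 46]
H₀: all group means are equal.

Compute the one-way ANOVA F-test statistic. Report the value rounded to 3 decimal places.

test statistic = 21.261

Group means [35.25, 32.60, 51.60, 43.62], grand mean 39.194
SSB = Σnᵢ(x̄ᵢ−x̄)² = 1485.864; SSW = ΣΣ(x−x̄ᵢ)² = 628.975
MSB = 1485.864/3 = 495.2879; MSW = 628.975/27 = 23.2954
F = MSB/MSW = 21.2612
df = (3, 27)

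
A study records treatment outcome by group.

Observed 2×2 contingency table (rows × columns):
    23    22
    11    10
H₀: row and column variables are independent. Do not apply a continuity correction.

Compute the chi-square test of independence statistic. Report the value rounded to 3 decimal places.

test statistic = 0.009

Row totals [45, 21], col totals [34, 32], n=66
χ² = (23−23.18)²/23.18 + (22−21.82)²/21.82 + (11−10.82)²/10.82 + (10−10.18)²/10.18 = 0.0092
df = 1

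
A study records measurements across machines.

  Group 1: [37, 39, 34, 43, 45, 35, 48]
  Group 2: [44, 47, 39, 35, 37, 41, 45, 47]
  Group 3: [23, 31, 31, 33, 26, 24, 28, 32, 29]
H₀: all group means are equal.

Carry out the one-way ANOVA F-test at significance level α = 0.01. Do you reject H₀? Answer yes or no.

Group means [40.14, 41.88, 28.56], grand mean 36.375
SSB = Σnᵢ(x̄ᵢ−x̄)² = 891.671; SSW = ΣΣ(x−x̄ᵢ)² = 417.954
MSB = 891.671/2 = 445.8353; MSW = 417.954/21 = 19.9026
F = MSB/MSW = 22.4009
df = (2, 21)
p-value (upper-tail) = 0.00001
At α=0.01: p < α → reject H₀

reject H₀: yes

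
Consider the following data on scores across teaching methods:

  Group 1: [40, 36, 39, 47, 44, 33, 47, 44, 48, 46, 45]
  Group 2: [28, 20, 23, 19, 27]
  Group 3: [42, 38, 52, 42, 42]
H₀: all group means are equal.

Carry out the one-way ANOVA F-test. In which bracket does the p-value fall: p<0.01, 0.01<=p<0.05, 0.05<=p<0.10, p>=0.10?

Group means [42.64, 23.40, 43.20], grand mean 38.190
SSB = Σnᵢ(x̄ᵢ−x̄)² = 1436.693; SSW = ΣΣ(x−x̄ᵢ)² = 418.545
MSB = 1436.693/2 = 718.3463; MSW = 418.545/18 = 23.2525
F = MSB/MSW = 30.8933
df = (2, 18)
p-value (upper-tail) = 0.00000
→ bracket: p<0.01

p-value bracket: p<0.01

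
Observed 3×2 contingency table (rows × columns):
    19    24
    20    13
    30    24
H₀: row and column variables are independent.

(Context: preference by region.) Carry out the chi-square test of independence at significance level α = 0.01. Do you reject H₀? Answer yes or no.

Row totals [43, 33, 54], col totals [69, 61], n=130
χ² = (19−22.82)²/22.82 + (24−20.18)²/20.18 + (20−17.52)²/17.52 + (13−15.48)²/15.48 + (30−28.66)²/28.66 + (24−25.34)²/25.34 = 2.2491
df = 2
p-value (upper-tail) = 0.32480
At α=0.01: p ≥ α → fail to reject H₀

reject H₀: no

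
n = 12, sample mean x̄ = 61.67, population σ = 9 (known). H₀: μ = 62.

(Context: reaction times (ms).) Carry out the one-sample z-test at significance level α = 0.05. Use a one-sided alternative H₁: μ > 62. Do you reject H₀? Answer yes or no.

SE = σ/√n = 9/√12 = 2.5981
z = (x̄−μ₀)/SE = (61.67−62)/2.5981 = -0.1270
p-value (one-sided, H₁ greater) = 0.55054
At α=0.05: p ≥ α → fail to reject H₀

reject H₀: no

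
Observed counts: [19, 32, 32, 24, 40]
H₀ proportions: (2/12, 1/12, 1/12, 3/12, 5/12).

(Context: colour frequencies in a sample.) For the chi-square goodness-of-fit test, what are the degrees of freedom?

df = k − 1 = 5 − 1 = 4

degrees of freedom = 4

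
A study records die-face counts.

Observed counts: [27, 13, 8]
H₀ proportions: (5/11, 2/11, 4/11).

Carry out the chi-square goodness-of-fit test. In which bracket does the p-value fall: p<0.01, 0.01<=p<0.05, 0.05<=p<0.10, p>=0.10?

p-value bracket: 0.01<=p<0.05

n = 48; E_i = n·p_i = [21.82, 8.73, 17.45]
χ² = (27−21.82)²/21.82 + (13−8.73)²/8.73 + (8−17.45)²/17.45 = 8.4438
df = 2
p-value (upper-tail) = 0.01467
→ bracket: 0.01<=p<0.05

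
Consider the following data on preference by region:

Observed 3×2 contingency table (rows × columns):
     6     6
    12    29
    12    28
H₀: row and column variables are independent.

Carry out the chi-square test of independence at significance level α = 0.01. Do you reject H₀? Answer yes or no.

reject H₀: no

Row totals [12, 41, 40], col totals [30, 63], n=93
χ² = (6−3.87)²/3.87 + (6−8.13)²/8.13 + (12−13.23)²/13.23 + (29−27.77)²/27.77 + (12−12.90)²/12.90 + (28−27.10)²/27.10 = 1.9896
df = 2
p-value (upper-tail) = 0.36979
At α=0.01: p ≥ α → fail to reject H₀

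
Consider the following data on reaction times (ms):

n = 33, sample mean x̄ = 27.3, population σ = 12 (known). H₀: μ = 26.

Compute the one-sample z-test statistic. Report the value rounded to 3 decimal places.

test statistic = 0.622

SE = σ/√n = 12/√33 = 2.0889
z = (x̄−μ₀)/SE = (27.3−26)/2.0889 = 0.6223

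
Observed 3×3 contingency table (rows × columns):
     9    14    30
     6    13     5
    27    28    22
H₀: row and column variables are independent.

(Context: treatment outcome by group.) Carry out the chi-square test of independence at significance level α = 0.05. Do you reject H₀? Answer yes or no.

Row totals [53, 24, 77], col totals [42, 55, 57], n=154
χ² = (9−14.45)²/14.45 + (14−18.93)²/18.93 + (30−19.62)²/19.62 + (6−6.55)²/6.55 + (13−8.57)²/8.57 + (5−8.88)²/8.88 + (27−21.00)²/21.00 + (28−27.50)²/27.50 + (22−28.50)²/28.50 = 16.0742
df = 4
p-value (upper-tail) = 0.00292
At α=0.05: p < α → reject H₀

reject H₀: yes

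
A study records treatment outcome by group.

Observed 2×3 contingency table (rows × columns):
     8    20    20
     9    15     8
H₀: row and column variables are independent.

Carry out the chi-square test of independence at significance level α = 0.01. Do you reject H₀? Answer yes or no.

Row totals [48, 32], col totals [17, 35, 28], n=80
χ² = (8−10.20)²/10.20 + (20−21.00)²/21.00 + (20−16.80)²/16.80 + (9−6.80)²/6.80 + (15−14.00)²/14.00 + (8−11.20)²/11.20 = 2.8291
df = 2
p-value (upper-tail) = 0.24303
At α=0.01: p ≥ α → fail to reject H₀

reject H₀: no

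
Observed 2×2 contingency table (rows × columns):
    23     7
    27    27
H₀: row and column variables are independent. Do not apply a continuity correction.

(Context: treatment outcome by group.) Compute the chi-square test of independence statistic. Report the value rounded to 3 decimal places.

test statistic = 5.692

Row totals [30, 54], col totals [50, 34], n=84
χ² = (23−17.86)²/17.86 + (7−12.14)²/12.14 + (27−32.14)²/32.14 + (27−21.86)²/21.86 = 5.6922
df = 1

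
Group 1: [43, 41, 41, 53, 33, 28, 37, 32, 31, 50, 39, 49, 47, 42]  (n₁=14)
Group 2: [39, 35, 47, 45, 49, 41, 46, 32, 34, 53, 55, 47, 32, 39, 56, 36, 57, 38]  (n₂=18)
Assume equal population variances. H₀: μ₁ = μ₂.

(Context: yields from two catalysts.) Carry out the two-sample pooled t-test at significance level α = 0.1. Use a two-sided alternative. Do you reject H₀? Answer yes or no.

reject H₀: no

x̄₁=40.429, s₁=7.643, n₁=14
x̄₂=43.389, s₂=8.346, n₂=18
s_p² = [13·7.643² + 17·8.346²]/30 = 64.7902
SE = √(s_p²·(1/14+1/18)) = 2.8683
t = (40.429−43.389)/2.8683 = -1.0321
df = 30
p-value (two-sided) = 0.31029
At α=0.1: p ≥ α → fail to reject H₀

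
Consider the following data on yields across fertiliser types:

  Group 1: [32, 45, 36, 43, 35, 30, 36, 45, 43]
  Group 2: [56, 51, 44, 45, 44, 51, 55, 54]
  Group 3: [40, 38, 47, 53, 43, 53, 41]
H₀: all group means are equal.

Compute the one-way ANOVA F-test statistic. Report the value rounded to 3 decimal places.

test statistic = 9.197

Group means [38.33, 50.00, 45.00], grand mean 44.167
SSB = Σnᵢ(x̄ᵢ−x̄)² = 583.333; SSW = ΣΣ(x−x̄ᵢ)² = 666.000
MSB = 583.333/2 = 291.6667; MSW = 666.000/21 = 31.7143
F = MSB/MSW = 9.1967
df = (2, 21)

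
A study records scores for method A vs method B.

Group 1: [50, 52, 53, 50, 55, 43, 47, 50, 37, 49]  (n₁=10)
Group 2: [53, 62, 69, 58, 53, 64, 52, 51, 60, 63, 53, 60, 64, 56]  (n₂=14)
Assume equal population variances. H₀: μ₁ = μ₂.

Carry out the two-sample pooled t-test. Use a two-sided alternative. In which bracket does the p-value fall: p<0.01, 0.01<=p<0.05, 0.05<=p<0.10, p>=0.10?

p-value bracket: p<0.01

x̄₁=48.600, s₁=5.232, n₁=10
x̄₂=58.429, s₂=5.571, n₂=14
s_p² = [9·5.232² + 13·5.571²]/22 = 29.5377
SE = √(s_p²·(1/10+1/14)) = 2.2502
t = (48.600−58.429)/2.2502 = -4.3678
df = 22
p-value (two-sided) = 0.00025
→ bracket: p<0.01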